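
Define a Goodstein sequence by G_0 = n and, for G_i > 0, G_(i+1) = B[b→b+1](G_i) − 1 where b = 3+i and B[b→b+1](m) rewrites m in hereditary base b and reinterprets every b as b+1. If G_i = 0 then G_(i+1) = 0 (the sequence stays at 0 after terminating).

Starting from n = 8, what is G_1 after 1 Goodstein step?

9

step 0: 8 = 2·3 + 2; sub 4 for 3: 2·4 + 2; = 10; G_1 = 10−1 = 9
step 1: 9 = 2·4 + 1; sub 5 for 4: 2·5 + 1; = 11; G_2 = 11−1 = 10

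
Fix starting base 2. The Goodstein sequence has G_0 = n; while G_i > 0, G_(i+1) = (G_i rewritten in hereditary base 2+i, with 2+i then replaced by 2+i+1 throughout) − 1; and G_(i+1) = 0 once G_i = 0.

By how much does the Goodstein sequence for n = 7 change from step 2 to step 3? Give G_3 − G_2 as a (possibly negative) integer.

2868

base 2: 7 = 2^2 + 2 + 1; at 3: 3^3 + 3 + 1 = 31; next = 30
base 3: 30 = 3^3 + 3; at 4: 4^4 + 4 = 260; next = 259
base 4: 259 = 4^4 + 3; at 5: 5^5 + 3 = 3128; next = 3127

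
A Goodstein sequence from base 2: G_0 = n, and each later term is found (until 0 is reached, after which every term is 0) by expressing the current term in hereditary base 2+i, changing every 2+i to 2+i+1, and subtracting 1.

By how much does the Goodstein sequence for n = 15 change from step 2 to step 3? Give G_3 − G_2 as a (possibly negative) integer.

15 —HB2→ 2^(2 + 1) + 2^2 + 2 + 1 —bump→ 3^(3 + 1) + 3^3 + 3 + 1 = 112 —(−1)→ 111
111 —HB3→ 3^(3 + 1) + 3^3 + 3 —bump→ 4^(4 + 1) + 4^4 + 4 = 1284 —(−1)→ 1283
1283 —HB4→ 4^(4 + 1) + 4^4 + 3 —bump→ 5^(5 + 1) + 5^5 + 3 = 18753 —(−1)→ 18752

17469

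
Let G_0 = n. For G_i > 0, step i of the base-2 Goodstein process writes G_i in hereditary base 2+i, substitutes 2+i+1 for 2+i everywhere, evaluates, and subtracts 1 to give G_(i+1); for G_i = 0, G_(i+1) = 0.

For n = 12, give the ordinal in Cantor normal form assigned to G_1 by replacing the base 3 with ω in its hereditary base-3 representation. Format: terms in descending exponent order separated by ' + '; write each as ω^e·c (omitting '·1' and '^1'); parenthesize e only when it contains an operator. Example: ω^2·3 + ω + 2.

12 —HB2→ 2^(2 + 1) + 2^2 —bump→ 3^(3 + 1) + 3^3 = 108 —(−1)→ 107
107 —HB3→ 3^(3 + 1) + 2·3^2 + 2·3 + 2 —bump→ 4^(4 + 1) + 2·4^2 + 2·4 + 2 = 1066 —(−1)→ 1065

ω^(ω + 1) + ω^2·2 + ω·2 + 2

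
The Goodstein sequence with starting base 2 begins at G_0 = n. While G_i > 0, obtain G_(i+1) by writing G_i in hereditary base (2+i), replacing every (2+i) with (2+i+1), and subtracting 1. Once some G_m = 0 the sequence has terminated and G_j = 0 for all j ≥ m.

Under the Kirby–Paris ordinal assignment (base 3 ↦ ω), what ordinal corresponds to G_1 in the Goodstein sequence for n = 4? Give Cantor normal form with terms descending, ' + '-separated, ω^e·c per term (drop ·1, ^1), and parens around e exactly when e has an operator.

G_0=4  [base 2] 2^2  →[2↦3]→  3^3 = 27  −1 ⇒ G_1=26
G_1=26  [base 3] 2·3^2 + 2·3 + 2  →[3↦4]→  2·4^2 + 2·4 + 2 = 42  −1 ⇒ G_2=41

ω^2·2 + ω·2 + 2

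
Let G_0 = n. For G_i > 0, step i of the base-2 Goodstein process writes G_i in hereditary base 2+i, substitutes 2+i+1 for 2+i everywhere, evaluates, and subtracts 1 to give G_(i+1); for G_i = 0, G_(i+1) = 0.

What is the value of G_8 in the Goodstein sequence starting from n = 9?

9 —HB2→ 2^(2 + 1) + 1 —bump→ 3^(3 + 1) + 1 = 82 —(−1)→ 81
81 —HB3→ 3^(3 + 1) —bump→ 4^(4 + 1) = 1024 —(−1)→ 1023
1023 —HB4→ 3·4^4 + 3·4^3 + 3·4^2 + 3·4 + 3 —bump→ 3·5^5 + 3·5^3 + 3·5^2 + 3·5 + 3 = 9843 —(−1)→ 9842
9842 —HB5→ 3·5^5 + 3·5^3 + 3·5^2 + 3·5 + 2 —bump→ 3·6^6 + 3·6^3 + 3·6^2 + 3·6 + 2 = 140744 —(−1)→ 140743
140743 —HB6→ 3·6^6 + 3·6^3 + 3·6^2 + 3·6 + 1 —bump→ 3·7^7 + 3·7^3 + 3·7^2 + 3·7 + 1 = 2471827 —(−1)→ 2471826
2471826 —HB7→ 3·7^7 + 3·7^3 + 3·7^2 + 3·7 —bump→ 3·8^8 + 3·8^3 + 3·8^2 + 3·8 = 50333400 —(−1)→ 50333399
50333399 —HB8→ 3·8^8 + 3·8^3 + 3·8^2 + 2·8 + 7 —bump→ 3·9^9 + 3·9^3 + 3·9^2 + 2·9 + 7 = 1162263922 —(−1)→ 1162263921
1162263921 —HB9→ 3·9^9 + 3·9^3 + 3·9^2 + 2·9 + 6 —bump→ 3·10^10 + 3·10^3 + 3·10^2 + 2·10 + 6 = 30000003326 —(−1)→ 30000003325

30000003325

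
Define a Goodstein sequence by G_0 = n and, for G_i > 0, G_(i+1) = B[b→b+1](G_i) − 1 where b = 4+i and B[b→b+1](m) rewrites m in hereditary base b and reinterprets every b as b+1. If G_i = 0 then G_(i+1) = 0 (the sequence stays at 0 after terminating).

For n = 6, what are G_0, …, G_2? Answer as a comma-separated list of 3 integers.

6, 6, 6

(0) 6|_4 = 4 + 2 ↦ 5 + 2|_5 = 7 ⇒ 6
(1) 6|_5 = 5 + 1 ↦ 6 + 1|_6 = 7 ⇒ 6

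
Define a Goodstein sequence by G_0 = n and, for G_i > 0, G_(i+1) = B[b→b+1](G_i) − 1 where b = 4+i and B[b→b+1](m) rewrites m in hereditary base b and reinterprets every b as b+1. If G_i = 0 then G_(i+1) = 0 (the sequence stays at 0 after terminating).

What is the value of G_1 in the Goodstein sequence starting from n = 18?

26

G_0 = 18. HB_4(18) = 4^2 + 2. Bump = 27. G_1 = 26.
G_1 = 26. HB_5(26) = 5^2 + 1. Bump = 37. G_2 = 36.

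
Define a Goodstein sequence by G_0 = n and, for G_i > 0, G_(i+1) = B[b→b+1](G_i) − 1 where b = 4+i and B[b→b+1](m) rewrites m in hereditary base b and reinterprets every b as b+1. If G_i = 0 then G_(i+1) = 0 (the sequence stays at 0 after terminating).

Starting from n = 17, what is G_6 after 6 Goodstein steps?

51

base 4: 17 = 4^2 + 1; at 5: 5^2 + 1 = 26; next = 25
base 5: 25 = 5^2; at 6: 6^2 = 36; next = 35
base 6: 35 = 5·6 + 5; at 7: 5·7 + 5 = 40; next = 39
base 7: 39 = 5·7 + 4; at 8: 5·8 + 4 = 44; next = 43
base 8: 43 = 5·8 + 3; at 9: 5·9 + 3 = 48; next = 47
base 9: 47 = 5·9 + 2; at 10: 5·10 + 2 = 52; next = 51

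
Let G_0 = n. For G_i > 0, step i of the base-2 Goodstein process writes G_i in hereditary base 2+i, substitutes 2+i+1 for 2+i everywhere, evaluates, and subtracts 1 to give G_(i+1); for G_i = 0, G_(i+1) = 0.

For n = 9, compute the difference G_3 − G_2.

step 0: 9 = 2^(2 + 1) + 1; sub 3 for 2: 3^(3 + 1) + 1; = 82; G_1 = 82−1 = 81
step 1: 81 = 3^(3 + 1); sub 4 for 3: 4^(4 + 1); = 1024; G_2 = 1024−1 = 1023
step 2: 1023 = 3·4^4 + 3·4^3 + 3·4^2 + 3·4 + 3; sub 5 for 4: 3·5^5 + 3·5^3 + 3·5^2 + 3·5 + 3; = 9843; G_3 = 9843−1 = 9842

8819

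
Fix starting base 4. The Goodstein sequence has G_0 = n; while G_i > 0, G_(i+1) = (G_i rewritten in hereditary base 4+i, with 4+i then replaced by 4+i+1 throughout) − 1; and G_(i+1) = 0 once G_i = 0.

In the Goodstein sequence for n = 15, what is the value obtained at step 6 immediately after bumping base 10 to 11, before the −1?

base 4: 15 = 3·4 + 3; at 5: 3·5 + 3 = 18; next = 17
base 5: 17 = 3·5 + 2; at 6: 3·6 + 2 = 20; next = 19
base 6: 19 = 3·6 + 1; at 7: 3·7 + 1 = 22; next = 21
base 7: 21 = 3·7; at 8: 3·8 = 24; next = 23
base 8: 23 = 2·8 + 7; at 9: 2·9 + 7 = 25; next = 24
base 9: 24 = 2·9 + 6; at 10: 2·10 + 6 = 26; next = 25
base 10: 25 = 2·10 + 5; at 11: 2·11 + 5 = 27; next = 26

27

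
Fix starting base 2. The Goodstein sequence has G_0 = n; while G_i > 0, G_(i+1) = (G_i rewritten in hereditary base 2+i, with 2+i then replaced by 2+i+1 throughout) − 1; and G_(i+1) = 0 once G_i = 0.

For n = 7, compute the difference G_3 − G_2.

2868

7 —HB2→ 2^2 + 2 + 1 —bump→ 3^3 + 3 + 1 = 31 —(−1)→ 30
30 —HB3→ 3^3 + 3 —bump→ 4^4 + 4 = 260 —(−1)→ 259
259 —HB4→ 4^4 + 3 —bump→ 5^5 + 3 = 3128 —(−1)→ 3127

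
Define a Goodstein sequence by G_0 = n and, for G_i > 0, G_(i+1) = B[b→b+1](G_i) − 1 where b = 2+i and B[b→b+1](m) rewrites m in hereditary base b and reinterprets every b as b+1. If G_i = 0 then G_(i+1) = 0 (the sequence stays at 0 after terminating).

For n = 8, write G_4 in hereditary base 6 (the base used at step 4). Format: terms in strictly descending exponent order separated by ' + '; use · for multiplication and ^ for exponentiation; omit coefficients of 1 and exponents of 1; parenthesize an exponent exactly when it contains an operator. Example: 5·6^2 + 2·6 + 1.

base 2: 8 = 2^(2 + 1); at 3: 3^(3 + 1) = 81; next = 80
base 3: 80 = 2·3^3 + 2·3^2 + 2·3 + 2; at 4: 2·4^4 + 2·4^2 + 2·4 + 2 = 554; next = 553
base 4: 553 = 2·4^4 + 2·4^2 + 2·4 + 1; at 5: 2·5^5 + 2·5^2 + 2·5 + 1 = 6311; next = 6310
base 5: 6310 = 2·5^5 + 2·5^2 + 2·5; at 6: 2·6^6 + 2·6^2 + 2·6 = 93396; next = 93395

2·6^6 + 2·6^2 + 6 + 5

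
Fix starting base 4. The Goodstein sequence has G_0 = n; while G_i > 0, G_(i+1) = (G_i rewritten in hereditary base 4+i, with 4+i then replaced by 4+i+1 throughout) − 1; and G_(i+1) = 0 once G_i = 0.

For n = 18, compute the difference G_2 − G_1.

(0) 18|_4 = 4^2 + 2 ↦ 5^2 + 2|_5 = 27 ⇒ 26
(1) 26|_5 = 5^2 + 1 ↦ 6^2 + 1|_6 = 37 ⇒ 36

10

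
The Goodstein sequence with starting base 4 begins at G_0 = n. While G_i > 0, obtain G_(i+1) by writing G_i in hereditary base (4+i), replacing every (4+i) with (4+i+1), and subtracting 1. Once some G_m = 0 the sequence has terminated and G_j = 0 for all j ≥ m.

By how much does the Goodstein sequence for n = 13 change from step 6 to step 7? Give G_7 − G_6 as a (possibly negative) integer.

G_0 = 13. HB_4(13) = 3·4 + 1. Bump = 16. G_1 = 15.
G_1 = 15. HB_5(15) = 3·5. Bump = 18. G_2 = 17.
G_2 = 17. HB_6(17) = 2·6 + 5. Bump = 19. G_3 = 18.
G_3 = 18. HB_7(18) = 2·7 + 4. Bump = 20. G_4 = 19.
G_4 = 19. HB_8(19) = 2·8 + 3. Bump = 21. G_5 = 20.
G_5 = 20. HB_9(20) = 2·9 + 2. Bump = 22. G_6 = 21.
G_6 = 21. HB_10(21) = 2·10 + 1. Bump = 23. G_7 = 22.

1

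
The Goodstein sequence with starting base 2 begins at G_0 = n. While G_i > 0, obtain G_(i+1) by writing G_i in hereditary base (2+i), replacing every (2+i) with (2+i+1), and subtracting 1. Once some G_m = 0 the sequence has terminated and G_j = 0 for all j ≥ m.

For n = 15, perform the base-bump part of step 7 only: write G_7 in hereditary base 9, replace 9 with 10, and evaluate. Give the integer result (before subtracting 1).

step 0: 15 = 2^(2 + 1) + 2^2 + 2 + 1; sub 3 for 2: 3^(3 + 1) + 3^3 + 3 + 1; = 112; G_1 = 112−1 = 111
step 1: 111 = 3^(3 + 1) + 3^3 + 3; sub 4 for 3: 4^(4 + 1) + 4^4 + 4; = 1284; G_2 = 1284−1 = 1283
step 2: 1283 = 4^(4 + 1) + 4^4 + 3; sub 5 for 4: 5^(5 + 1) + 5^5 + 3; = 18753; G_3 = 18753−1 = 18752
step 3: 18752 = 5^(5 + 1) + 5^5 + 2; sub 6 for 5: 6^(6 + 1) + 6^6 + 2; = 326594; G_4 = 326594−1 = 326593
step 4: 326593 = 6^(6 + 1) + 6^6 + 1; sub 7 for 6: 7^(7 + 1) + 7^7 + 1; = 6588345; G_5 = 6588345−1 = 6588344
step 5: 6588344 = 7^(7 + 1) + 7^7; sub 8 for 7: 8^(8 + 1) + 8^8; = 150994944; G_6 = 150994944−1 = 150994943
step 6: 150994943 = 8^(8 + 1) + 7·8^7 + 7·8^6 + 7·8^5 + 7·8^4 + 7·8^3 + 7·8^2 + 7·8 + 7; sub 9 for 8: 9^(9 + 1) + 7·9^7 + 7·9^6 + 7·9^5 + 7·9^4 + 7·9^3 + 7·9^2 + 7·9 + 7; = 3524450281; G_7 = 3524450281−1 = 3524450280

100077777776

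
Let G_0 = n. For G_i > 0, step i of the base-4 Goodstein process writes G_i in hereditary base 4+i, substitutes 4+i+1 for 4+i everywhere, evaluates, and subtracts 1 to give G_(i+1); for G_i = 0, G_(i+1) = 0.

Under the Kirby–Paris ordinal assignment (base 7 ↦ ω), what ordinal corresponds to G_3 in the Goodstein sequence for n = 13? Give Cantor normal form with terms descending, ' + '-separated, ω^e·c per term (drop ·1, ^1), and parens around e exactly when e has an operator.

ω·2 + 4

13 —HB4→ 3·4 + 1 —bump→ 3·5 + 1 = 16 —(−1)→ 15
15 —HB5→ 3·5 —bump→ 3·6 = 18 —(−1)→ 17
17 —HB6→ 2·6 + 5 —bump→ 2·7 + 5 = 19 —(−1)→ 18
18 —HB7→ 2·7 + 4 —bump→ 2·8 + 4 = 20 —(−1)→ 19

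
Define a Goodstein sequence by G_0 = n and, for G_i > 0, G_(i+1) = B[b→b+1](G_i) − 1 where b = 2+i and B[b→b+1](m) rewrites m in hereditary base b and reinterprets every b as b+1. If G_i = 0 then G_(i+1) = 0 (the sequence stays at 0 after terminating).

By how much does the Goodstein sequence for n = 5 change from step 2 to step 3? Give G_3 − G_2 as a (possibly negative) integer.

base 2: 5 = 2^2 + 1; at 3: 3^3 + 1 = 28; next = 27
base 3: 27 = 3^3; at 4: 4^4 = 256; next = 255
base 4: 255 = 3·4^3 + 3·4^2 + 3·4 + 3; at 5: 3·5^3 + 3·5^2 + 3·5 + 3 = 468; next = 467

212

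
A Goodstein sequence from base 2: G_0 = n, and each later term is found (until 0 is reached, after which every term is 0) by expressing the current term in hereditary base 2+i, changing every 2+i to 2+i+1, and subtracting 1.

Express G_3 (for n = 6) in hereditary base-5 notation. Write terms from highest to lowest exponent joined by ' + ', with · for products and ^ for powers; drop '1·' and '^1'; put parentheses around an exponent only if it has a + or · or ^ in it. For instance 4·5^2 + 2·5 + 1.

5^5

[0] 6 ≡ 2^2 + 2 (base 2). Lift 3: 30. −1: 29.
[1] 29 ≡ 3^3 + 2 (base 3). Lift 4: 258. −1: 257.
[2] 257 ≡ 4^4 + 1 (base 4). Lift 5: 3126. −1: 3125.
[3] 3125 ≡ 5^5 (base 5). Lift 6: 46656. −1: 46655.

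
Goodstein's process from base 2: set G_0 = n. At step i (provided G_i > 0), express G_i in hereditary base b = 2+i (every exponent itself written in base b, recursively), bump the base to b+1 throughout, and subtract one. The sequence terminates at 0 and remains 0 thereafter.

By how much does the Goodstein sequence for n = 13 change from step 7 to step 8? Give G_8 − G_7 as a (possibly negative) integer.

96513216470

G_0 = 13. HB_2(13) = 2^(2 + 1) + 2^2 + 1. Bump = 109. G_1 = 108.
G_1 = 108. HB_3(108) = 3^(3 + 1) + 3^3. Bump = 1280. G_2 = 1279.
G_2 = 1279. HB_4(1279) = 4^(4 + 1) + 3·4^3 + 3·4^2 + 3·4 + 3. Bump = 16093. G_3 = 16092.
G_3 = 16092. HB_5(16092) = 5^(5 + 1) + 3·5^3 + 3·5^2 + 3·5 + 2. Bump = 280712. G_4 = 280711.
G_4 = 280711. HB_6(280711) = 6^(6 + 1) + 3·6^3 + 3·6^2 + 3·6 + 1. Bump = 5765999. G_5 = 5765998.
G_5 = 5765998. HB_7(5765998) = 7^(7 + 1) + 3·7^3 + 3·7^2 + 3·7. Bump = 134219480. G_6 = 134219479.
G_6 = 134219479. HB_8(134219479) = 8^(8 + 1) + 3·8^3 + 3·8^2 + 2·8 + 7. Bump = 3486786856. G_7 = 3486786855.
G_7 = 3486786855. HB_9(3486786855) = 9^(9 + 1) + 3·9^3 + 3·9^2 + 2·9 + 6. Bump = 100000003326. G_8 = 100000003325.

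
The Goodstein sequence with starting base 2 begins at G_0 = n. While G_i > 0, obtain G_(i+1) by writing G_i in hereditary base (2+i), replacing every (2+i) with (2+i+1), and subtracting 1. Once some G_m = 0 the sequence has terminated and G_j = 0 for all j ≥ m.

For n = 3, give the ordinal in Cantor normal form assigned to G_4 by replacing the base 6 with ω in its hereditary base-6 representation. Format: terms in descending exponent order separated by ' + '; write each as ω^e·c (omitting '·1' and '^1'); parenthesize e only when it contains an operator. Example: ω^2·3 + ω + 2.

[0] 3 ≡ 2 + 1 (base 2). Lift 3: 4. −1: 3.
[1] 3 ≡ 3 (base 3). Lift 4: 4. −1: 3.
[2] 3 ≡ 3 (base 4). Lift 5: 3. −1: 2.
[3] 2 ≡ 2 (base 5). Lift 6: 2. −1: 1.
[4] 1 ≡ 1 (base 6). Lift 7: 1. −1: 0.

1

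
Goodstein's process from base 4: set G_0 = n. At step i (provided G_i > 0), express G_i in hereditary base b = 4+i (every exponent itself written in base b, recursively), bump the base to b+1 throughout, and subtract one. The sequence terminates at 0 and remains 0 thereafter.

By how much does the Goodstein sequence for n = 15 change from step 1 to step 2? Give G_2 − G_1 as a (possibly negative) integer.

[0] 15 ≡ 3·4 + 3 (base 4). Lift 5: 18. −1: 17.
[1] 17 ≡ 3·5 + 2 (base 5). Lift 6: 20. −1: 19.

2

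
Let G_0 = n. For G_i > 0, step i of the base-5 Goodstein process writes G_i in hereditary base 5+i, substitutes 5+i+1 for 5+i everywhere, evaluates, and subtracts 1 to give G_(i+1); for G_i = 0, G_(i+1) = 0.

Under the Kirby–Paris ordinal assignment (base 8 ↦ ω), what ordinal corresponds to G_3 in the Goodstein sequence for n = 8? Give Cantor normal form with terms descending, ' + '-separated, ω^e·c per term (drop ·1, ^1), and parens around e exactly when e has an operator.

ω

(0) 8|_5 = 5 + 3 ↦ 6 + 3|_6 = 9 ⇒ 8
(1) 8|_6 = 6 + 2 ↦ 7 + 2|_7 = 9 ⇒ 8
(2) 8|_7 = 7 + 1 ↦ 8 + 1|_8 = 9 ⇒ 8
(3) 8|_8 = 8 ↦ 9|_9 = 9 ⇒ 8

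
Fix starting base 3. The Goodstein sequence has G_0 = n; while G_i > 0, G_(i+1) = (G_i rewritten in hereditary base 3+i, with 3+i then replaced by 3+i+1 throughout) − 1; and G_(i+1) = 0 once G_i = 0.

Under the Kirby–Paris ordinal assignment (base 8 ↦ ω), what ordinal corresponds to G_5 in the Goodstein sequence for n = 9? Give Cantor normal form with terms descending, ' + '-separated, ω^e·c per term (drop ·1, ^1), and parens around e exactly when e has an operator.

ω·2 + 7

base 3: 9 = 3^2; at 4: 4^2 = 16; next = 15
base 4: 15 = 3·4 + 3; at 5: 3·5 + 3 = 18; next = 17
base 5: 17 = 3·5 + 2; at 6: 3·6 + 2 = 20; next = 19
base 6: 19 = 3·6 + 1; at 7: 3·7 + 1 = 22; next = 21
base 7: 21 = 3·7; at 8: 3·8 = 24; next = 23
base 8: 23 = 2·8 + 7; at 9: 2·9 + 7 = 25; next = 24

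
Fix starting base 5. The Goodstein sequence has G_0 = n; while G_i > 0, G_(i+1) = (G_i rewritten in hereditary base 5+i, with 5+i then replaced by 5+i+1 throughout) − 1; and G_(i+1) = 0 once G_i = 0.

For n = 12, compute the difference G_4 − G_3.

step 0: 12 = 2·5 + 2; sub 6 for 5: 2·6 + 2; = 14; G_1 = 14−1 = 13
step 1: 13 = 2·6 + 1; sub 7 for 6: 2·7 + 1; = 15; G_2 = 15−1 = 14
step 2: 14 = 2·7; sub 8 for 7: 2·8; = 16; G_3 = 16−1 = 15
step 3: 15 = 8 + 7; sub 9 for 8: 9 + 7; = 16; G_4 = 16−1 = 15

0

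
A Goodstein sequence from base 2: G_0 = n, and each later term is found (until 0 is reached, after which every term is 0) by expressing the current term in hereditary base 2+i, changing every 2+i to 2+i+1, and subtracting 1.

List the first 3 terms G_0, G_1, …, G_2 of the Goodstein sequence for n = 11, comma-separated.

11, 84, 1027

11 —HB2→ 2^(2 + 1) + 2 + 1 —bump→ 3^(3 + 1) + 3 + 1 = 85 —(−1)→ 84
84 —HB3→ 3^(3 + 1) + 3 —bump→ 4^(4 + 1) + 4 = 1028 —(−1)→ 1027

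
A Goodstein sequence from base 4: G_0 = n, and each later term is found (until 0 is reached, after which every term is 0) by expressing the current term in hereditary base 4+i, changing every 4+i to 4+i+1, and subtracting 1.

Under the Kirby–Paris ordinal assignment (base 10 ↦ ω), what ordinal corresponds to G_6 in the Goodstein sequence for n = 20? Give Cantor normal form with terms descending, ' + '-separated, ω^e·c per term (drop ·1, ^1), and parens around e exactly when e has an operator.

ω·9 + 9

20 —HB4→ 4^2 + 4 —bump→ 5^2 + 5 = 30 —(−1)→ 29
29 —HB5→ 5^2 + 4 —bump→ 6^2 + 4 = 40 —(−1)→ 39
39 —HB6→ 6^2 + 3 —bump→ 7^2 + 3 = 52 —(−1)→ 51
51 —HB7→ 7^2 + 2 —bump→ 8^2 + 2 = 66 —(−1)→ 65
65 —HB8→ 8^2 + 1 —bump→ 9^2 + 1 = 82 —(−1)→ 81
81 —HB9→ 9^2 —bump→ 10^2 = 100 —(−1)→ 99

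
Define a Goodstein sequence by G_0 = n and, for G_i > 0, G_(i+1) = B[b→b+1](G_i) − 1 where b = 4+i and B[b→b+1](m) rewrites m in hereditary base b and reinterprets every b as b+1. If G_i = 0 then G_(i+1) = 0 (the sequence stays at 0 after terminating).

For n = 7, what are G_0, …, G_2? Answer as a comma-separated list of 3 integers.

7, 7, 7

step 0: 7 = 4 + 3; sub 5 for 4: 5 + 3; = 8; G_1 = 8−1 = 7
step 1: 7 = 5 + 2; sub 6 for 5: 6 + 2; = 8; G_2 = 8−1 = 7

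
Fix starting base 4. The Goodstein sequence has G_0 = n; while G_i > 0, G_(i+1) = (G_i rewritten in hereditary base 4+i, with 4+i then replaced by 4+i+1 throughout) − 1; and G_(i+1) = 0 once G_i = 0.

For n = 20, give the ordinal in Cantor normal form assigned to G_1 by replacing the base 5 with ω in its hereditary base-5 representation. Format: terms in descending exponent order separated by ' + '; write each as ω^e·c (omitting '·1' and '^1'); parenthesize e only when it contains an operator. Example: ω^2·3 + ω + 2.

20 —HB4→ 4^2 + 4 —bump→ 5^2 + 5 = 30 —(−1)→ 29
29 —HB5→ 5^2 + 4 —bump→ 6^2 + 4 = 40 —(−1)→ 39

ω^2 + 4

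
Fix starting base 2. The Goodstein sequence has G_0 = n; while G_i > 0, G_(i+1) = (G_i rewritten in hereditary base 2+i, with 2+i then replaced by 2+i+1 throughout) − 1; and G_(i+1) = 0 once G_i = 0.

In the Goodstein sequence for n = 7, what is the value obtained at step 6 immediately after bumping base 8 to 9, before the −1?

37665880

7 —HB2→ 2^2 + 2 + 1 —bump→ 3^3 + 3 + 1 = 31 —(−1)→ 30
30 —HB3→ 3^3 + 3 —bump→ 4^4 + 4 = 260 —(−1)→ 259
259 —HB4→ 4^4 + 3 —bump→ 5^5 + 3 = 3128 —(−1)→ 3127
3127 —HB5→ 5^5 + 2 —bump→ 6^6 + 2 = 46658 —(−1)→ 46657
46657 —HB6→ 6^6 + 1 —bump→ 7^7 + 1 = 823544 —(−1)→ 823543
823543 —HB7→ 7^7 —bump→ 8^8 = 16777216 —(−1)→ 16777215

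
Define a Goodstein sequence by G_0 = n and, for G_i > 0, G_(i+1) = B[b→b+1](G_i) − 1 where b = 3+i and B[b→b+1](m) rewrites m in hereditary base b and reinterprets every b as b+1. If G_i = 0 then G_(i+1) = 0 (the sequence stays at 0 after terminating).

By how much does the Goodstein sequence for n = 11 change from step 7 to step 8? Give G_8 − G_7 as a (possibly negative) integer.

4

step 0: 11 = 3^2 + 2; sub 4 for 3: 4^2 + 2; = 18; G_1 = 18−1 = 17
step 1: 17 = 4^2 + 1; sub 5 for 4: 5^2 + 1; = 26; G_2 = 26−1 = 25
step 2: 25 = 5^2; sub 6 for 5: 6^2; = 36; G_3 = 36−1 = 35
step 3: 35 = 5·6 + 5; sub 7 for 6: 5·7 + 5; = 40; G_4 = 40−1 = 39
step 4: 39 = 5·7 + 4; sub 8 for 7: 5·8 + 4; = 44; G_5 = 44−1 = 43
step 5: 43 = 5·8 + 3; sub 9 for 8: 5·9 + 3; = 48; G_6 = 48−1 = 47
step 6: 47 = 5·9 + 2; sub 10 for 9: 5·10 + 2; = 52; G_7 = 52−1 = 51
step 7: 51 = 5·10 + 1; sub 11 for 10: 5·11 + 1; = 56; G_8 = 56−1 = 55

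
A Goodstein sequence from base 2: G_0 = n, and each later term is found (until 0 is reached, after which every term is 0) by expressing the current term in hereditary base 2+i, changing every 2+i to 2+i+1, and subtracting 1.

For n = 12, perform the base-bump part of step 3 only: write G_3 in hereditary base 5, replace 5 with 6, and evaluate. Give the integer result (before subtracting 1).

280020

(0) 12|_2 = 2^(2 + 1) + 2^2 ↦ 3^(3 + 1) + 3^3|_3 = 108 ⇒ 107
(1) 107|_3 = 3^(3 + 1) + 2·3^2 + 2·3 + 2 ↦ 4^(4 + 1) + 2·4^2 + 2·4 + 2|_4 = 1066 ⇒ 1065
(2) 1065|_4 = 4^(4 + 1) + 2·4^2 + 2·4 + 1 ↦ 5^(5 + 1) + 2·5^2 + 2·5 + 1|_5 = 15686 ⇒ 15685
(3) 15685|_5 = 5^(5 + 1) + 2·5^2 + 2·5 ↦ 6^(6 + 1) + 2·6^2 + 2·6|_6 = 280020 ⇒ 280019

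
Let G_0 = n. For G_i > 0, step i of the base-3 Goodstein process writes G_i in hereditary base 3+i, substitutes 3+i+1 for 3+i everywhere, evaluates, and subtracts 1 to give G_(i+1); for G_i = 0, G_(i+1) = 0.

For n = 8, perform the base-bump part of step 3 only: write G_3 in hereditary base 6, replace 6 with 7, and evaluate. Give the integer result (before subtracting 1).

12

base 3: 8 = 2·3 + 2; at 4: 2·4 + 2 = 10; next = 9
base 4: 9 = 2·4 + 1; at 5: 2·5 + 1 = 11; next = 10
base 5: 10 = 2·5; at 6: 2·6 = 12; next = 11
base 6: 11 = 6 + 5; at 7: 7 + 5 = 12; next = 11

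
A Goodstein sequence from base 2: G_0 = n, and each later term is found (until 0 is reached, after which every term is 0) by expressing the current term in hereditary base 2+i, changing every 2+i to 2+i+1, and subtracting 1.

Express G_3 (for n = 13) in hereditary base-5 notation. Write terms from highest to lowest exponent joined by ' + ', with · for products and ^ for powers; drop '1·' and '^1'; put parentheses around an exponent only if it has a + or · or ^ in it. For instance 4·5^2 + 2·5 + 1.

5^(5 + 1) + 3·5^3 + 3·5^2 + 3·5 + 2

G_0=13  [base 2] 2^(2 + 1) + 2^2 + 1  →[2↦3]→  3^(3 + 1) + 3^3 + 1 = 109  −1 ⇒ G_1=108
G_1=108  [base 3] 3^(3 + 1) + 3^3  →[3↦4]→  4^(4 + 1) + 4^4 = 1280  −1 ⇒ G_2=1279
G_2=1279  [base 4] 4^(4 + 1) + 3·4^3 + 3·4^2 + 3·4 + 3  →[4↦5]→  5^(5 + 1) + 3·5^3 + 3·5^2 + 3·5 + 3 = 16093  −1 ⇒ G_3=16092
G_3=16092  [base 5] 5^(5 + 1) + 3·5^3 + 3·5^2 + 3·5 + 2  →[5↦6]→  6^(6 + 1) + 3·6^3 + 3·6^2 + 3·6 + 2 = 280712  −1 ⇒ G_4=280711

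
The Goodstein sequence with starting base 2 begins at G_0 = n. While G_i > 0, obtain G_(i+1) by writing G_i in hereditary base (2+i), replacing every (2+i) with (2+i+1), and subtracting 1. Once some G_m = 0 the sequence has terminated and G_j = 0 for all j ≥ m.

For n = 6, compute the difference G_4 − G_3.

43530

base 2: 6 = 2^2 + 2; at 3: 3^3 + 3 = 30; next = 29
base 3: 29 = 3^3 + 2; at 4: 4^4 + 2 = 258; next = 257
base 4: 257 = 4^4 + 1; at 5: 5^5 + 1 = 3126; next = 3125
base 5: 3125 = 5^5; at 6: 6^6 = 46656; next = 46655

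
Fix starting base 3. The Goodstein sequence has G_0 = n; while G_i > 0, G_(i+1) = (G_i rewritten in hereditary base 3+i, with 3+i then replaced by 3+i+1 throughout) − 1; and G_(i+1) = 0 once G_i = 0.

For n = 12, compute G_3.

[0] 12 ≡ 3^2 + 3 (base 3). Lift 4: 20. −1: 19.
[1] 19 ≡ 4^2 + 3 (base 4). Lift 5: 28. −1: 27.
[2] 27 ≡ 5^2 + 2 (base 5). Lift 6: 38. −1: 37.

37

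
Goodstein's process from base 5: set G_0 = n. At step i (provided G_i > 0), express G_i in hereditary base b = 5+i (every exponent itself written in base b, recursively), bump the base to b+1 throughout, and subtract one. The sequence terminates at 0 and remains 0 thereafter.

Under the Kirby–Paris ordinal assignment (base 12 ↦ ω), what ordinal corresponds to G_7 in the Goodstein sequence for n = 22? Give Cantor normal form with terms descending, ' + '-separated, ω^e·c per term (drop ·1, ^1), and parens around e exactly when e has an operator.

(0) 22|_5 = 4·5 + 2 ↦ 4·6 + 2|_6 = 26 ⇒ 25
(1) 25|_6 = 4·6 + 1 ↦ 4·7 + 1|_7 = 29 ⇒ 28
(2) 28|_7 = 4·7 ↦ 4·8|_8 = 32 ⇒ 31
(3) 31|_8 = 3·8 + 7 ↦ 3·9 + 7|_9 = 34 ⇒ 33
(4) 33|_9 = 3·9 + 6 ↦ 3·10 + 6|_10 = 36 ⇒ 35
(5) 35|_10 = 3·10 + 5 ↦ 3·11 + 5|_11 = 38 ⇒ 37
(6) 37|_11 = 3·11 + 4 ↦ 3·12 + 4|_12 = 40 ⇒ 39
(7) 39|_12 = 3·12 + 3 ↦ 3·13 + 3|_13 = 42 ⇒ 41

ω·3 + 3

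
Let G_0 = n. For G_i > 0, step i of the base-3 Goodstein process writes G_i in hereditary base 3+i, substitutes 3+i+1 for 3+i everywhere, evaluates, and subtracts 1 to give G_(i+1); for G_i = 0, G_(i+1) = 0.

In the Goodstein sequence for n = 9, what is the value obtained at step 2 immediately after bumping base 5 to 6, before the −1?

G_0=9  [base 3] 3^2  →[3↦4]→  4^2 = 16  −1 ⇒ G_1=15
G_1=15  [base 4] 3·4 + 3  →[4↦5]→  3·5 + 3 = 18  −1 ⇒ G_2=17
G_2=17  [base 5] 3·5 + 2  →[5↦6]→  3·6 + 2 = 20  −1 ⇒ G_3=19

20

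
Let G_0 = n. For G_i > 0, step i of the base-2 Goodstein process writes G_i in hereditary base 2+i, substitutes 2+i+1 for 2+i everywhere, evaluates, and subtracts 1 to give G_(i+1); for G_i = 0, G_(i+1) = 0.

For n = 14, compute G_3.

18750

i=0: 14 = 2^(2 + 1) + 2^2 + 2 (b=2); 2→3: 3^(3 + 1) + 3^3 + 3 = 111; 111−1 = 110
i=1: 110 = 3^(3 + 1) + 3^3 + 2 (b=3); 3→4: 4^(4 + 1) + 4^4 + 2 = 1282; 1282−1 = 1281
i=2: 1281 = 4^(4 + 1) + 4^4 + 1 (b=4); 4→5: 5^(5 + 1) + 5^5 + 1 = 18751; 18751−1 = 18750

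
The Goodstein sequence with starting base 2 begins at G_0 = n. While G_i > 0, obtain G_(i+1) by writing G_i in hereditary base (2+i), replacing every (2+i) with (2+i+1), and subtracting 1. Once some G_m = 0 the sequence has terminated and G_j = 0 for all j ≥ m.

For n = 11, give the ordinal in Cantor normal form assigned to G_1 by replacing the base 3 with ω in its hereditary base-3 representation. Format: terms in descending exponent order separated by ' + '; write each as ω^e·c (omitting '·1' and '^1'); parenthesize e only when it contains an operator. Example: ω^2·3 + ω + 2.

(0) 11|_2 = 2^(2 + 1) + 2 + 1 ↦ 3^(3 + 1) + 3 + 1|_3 = 85 ⇒ 84
(1) 84|_3 = 3^(3 + 1) + 3 ↦ 4^(4 + 1) + 4|_4 = 1028 ⇒ 1027

ω^(ω + 1) + ω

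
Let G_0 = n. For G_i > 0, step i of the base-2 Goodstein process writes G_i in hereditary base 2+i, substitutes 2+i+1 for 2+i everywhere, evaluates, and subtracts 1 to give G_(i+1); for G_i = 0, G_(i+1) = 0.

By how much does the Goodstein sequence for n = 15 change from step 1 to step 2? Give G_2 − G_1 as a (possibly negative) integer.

1172

base 2: 15 = 2^(2 + 1) + 2^2 + 2 + 1; at 3: 3^(3 + 1) + 3^3 + 3 + 1 = 112; next = 111
base 3: 111 = 3^(3 + 1) + 3^3 + 3; at 4: 4^(4 + 1) + 4^4 + 4 = 1284; next = 1283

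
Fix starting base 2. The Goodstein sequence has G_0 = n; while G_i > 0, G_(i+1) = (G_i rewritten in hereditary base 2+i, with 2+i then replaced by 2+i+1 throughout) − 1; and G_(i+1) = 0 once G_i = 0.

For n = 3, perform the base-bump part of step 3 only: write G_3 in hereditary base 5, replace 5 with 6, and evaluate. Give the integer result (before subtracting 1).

3 —HB2→ 2 + 1 —bump→ 3 + 1 = 4 —(−1)→ 3
3 —HB3→ 3 —bump→ 4 = 4 —(−1)→ 3
3 —HB4→ 3 —bump→ 3 = 3 —(−1)→ 2

2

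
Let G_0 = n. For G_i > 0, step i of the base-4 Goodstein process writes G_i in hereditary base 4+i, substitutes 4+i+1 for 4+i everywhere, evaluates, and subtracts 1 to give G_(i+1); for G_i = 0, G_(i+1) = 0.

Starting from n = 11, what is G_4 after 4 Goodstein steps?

15

step 0: 11 = 2·4 + 3; sub 5 for 4: 2·5 + 3; = 13; G_1 = 13−1 = 12
step 1: 12 = 2·5 + 2; sub 6 for 5: 2·6 + 2; = 14; G_2 = 14−1 = 13
step 2: 13 = 2·6 + 1; sub 7 for 6: 2·7 + 1; = 15; G_3 = 15−1 = 14
step 3: 14 = 2·7; sub 8 for 7: 2·8; = 16; G_4 = 16−1 = 15
step 4: 15 = 8 + 7; sub 9 for 8: 9 + 7; = 16; G_5 = 16−1 = 15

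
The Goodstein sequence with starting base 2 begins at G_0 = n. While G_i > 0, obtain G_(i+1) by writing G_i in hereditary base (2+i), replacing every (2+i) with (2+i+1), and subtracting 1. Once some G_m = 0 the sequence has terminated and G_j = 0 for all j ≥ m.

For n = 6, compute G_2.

base 2: 6 = 2^2 + 2; at 3: 3^3 + 3 = 30; next = 29
base 3: 29 = 3^3 + 2; at 4: 4^4 + 2 = 258; next = 257
base 4: 257 = 4^4 + 1; at 5: 5^5 + 1 = 3126; next = 3125

257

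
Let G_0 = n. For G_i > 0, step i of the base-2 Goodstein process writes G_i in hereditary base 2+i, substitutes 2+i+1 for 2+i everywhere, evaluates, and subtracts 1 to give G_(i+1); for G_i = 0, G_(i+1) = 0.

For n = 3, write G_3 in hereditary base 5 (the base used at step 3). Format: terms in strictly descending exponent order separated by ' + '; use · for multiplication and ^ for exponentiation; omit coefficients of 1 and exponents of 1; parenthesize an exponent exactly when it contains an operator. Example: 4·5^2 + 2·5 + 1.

G_0=3  [base 2] 2 + 1  →[2↦3]→  3 + 1 = 4  −1 ⇒ G_1=3
G_1=3  [base 3] 3  →[3↦4]→  4 = 4  −1 ⇒ G_2=3
G_2=3  [base 4] 3  →[4↦5]→  3 = 3  −1 ⇒ G_3=2
G_3=2  [base 5] 2  →[5↦6]→  2 = 2  −1 ⇒ G_4=1

2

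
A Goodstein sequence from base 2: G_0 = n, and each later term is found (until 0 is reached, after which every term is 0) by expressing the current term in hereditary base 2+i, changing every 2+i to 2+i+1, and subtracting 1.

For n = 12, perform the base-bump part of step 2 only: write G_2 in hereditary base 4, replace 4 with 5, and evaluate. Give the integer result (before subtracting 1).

15686

G_0 = 12. HB_2(12) = 2^(2 + 1) + 2^2. Bump = 108. G_1 = 107.
G_1 = 107. HB_3(107) = 3^(3 + 1) + 2·3^2 + 2·3 + 2. Bump = 1066. G_2 = 1065.
G_2 = 1065. HB_4(1065) = 4^(4 + 1) + 2·4^2 + 2·4 + 1. Bump = 15686. G_3 = 15685.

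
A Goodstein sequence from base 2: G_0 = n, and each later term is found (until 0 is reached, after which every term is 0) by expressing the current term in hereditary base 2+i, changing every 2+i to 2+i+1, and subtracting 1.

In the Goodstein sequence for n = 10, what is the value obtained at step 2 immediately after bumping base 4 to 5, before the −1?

G_0=10  [base 2] 2^(2 + 1) + 2  →[2↦3]→  3^(3 + 1) + 3 = 84  −1 ⇒ G_1=83
G_1=83  [base 3] 3^(3 + 1) + 2  →[3↦4]→  4^(4 + 1) + 2 = 1026  −1 ⇒ G_2=1025
G_2=1025  [base 4] 4^(4 + 1) + 1  →[4↦5]→  5^(5 + 1) + 1 = 15626  −1 ⇒ G_3=15625

15626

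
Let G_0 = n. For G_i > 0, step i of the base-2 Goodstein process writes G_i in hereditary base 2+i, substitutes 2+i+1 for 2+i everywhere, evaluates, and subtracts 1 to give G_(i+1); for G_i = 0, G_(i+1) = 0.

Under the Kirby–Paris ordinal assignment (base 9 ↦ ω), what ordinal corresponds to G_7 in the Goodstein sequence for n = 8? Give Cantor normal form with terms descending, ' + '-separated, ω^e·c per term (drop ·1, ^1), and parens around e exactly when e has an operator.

ω^ω·2 + ω^2·2 + ω + 2

i=0: 8 = 2^(2 + 1) (b=2); 2→3: 3^(3 + 1) = 81; 81−1 = 80
i=1: 80 = 2·3^3 + 2·3^2 + 2·3 + 2 (b=3); 3→4: 2·4^4 + 2·4^2 + 2·4 + 2 = 554; 554−1 = 553
i=2: 553 = 2·4^4 + 2·4^2 + 2·4 + 1 (b=4); 4→5: 2·5^5 + 2·5^2 + 2·5 + 1 = 6311; 6311−1 = 6310
i=3: 6310 = 2·5^5 + 2·5^2 + 2·5 (b=5); 5→6: 2·6^6 + 2·6^2 + 2·6 = 93396; 93396−1 = 93395
i=4: 93395 = 2·6^6 + 2·6^2 + 6 + 5 (b=6); 6→7: 2·7^7 + 2·7^2 + 7 + 5 = 1647196; 1647196−1 = 1647195
i=5: 1647195 = 2·7^7 + 2·7^2 + 7 + 4 (b=7); 7→8: 2·8^8 + 2·8^2 + 8 + 4 = 33554572; 33554572−1 = 33554571
i=6: 33554571 = 2·8^8 + 2·8^2 + 8 + 3 (b=8); 8→9: 2·9^9 + 2·9^2 + 9 + 3 = 774841152; 774841152−1 = 774841151
i=7: 774841151 = 2·9^9 + 2·9^2 + 9 + 2 (b=9); 9→10: 2·10^10 + 2·10^2 + 10 + 2 = 20000000212; 20000000212−1 = 20000000211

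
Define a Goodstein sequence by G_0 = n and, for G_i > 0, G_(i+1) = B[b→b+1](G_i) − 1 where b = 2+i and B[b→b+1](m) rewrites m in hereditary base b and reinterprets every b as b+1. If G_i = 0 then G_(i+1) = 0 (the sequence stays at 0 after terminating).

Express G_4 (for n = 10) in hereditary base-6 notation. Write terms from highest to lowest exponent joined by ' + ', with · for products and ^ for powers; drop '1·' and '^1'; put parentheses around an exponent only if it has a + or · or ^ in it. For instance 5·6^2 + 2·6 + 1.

5·6^6 + 5·6^5 + 5·6^4 + 5·6^3 + 5·6^2 + 5·6 + 5

G_0 = 10. HB_2(10) = 2^(2 + 1) + 2. Bump = 84. G_1 = 83.
G_1 = 83. HB_3(83) = 3^(3 + 1) + 2. Bump = 1026. G_2 = 1025.
G_2 = 1025. HB_4(1025) = 4^(4 + 1) + 1. Bump = 15626. G_3 = 15625.
G_3 = 15625. HB_5(15625) = 5^(5 + 1). Bump = 279936. G_4 = 279935.
G_4 = 279935. HB_6(279935) = 5·6^6 + 5·6^5 + 5·6^4 + 5·6^3 + 5·6^2 + 5·6 + 5. Bump = 4215755. G_5 = 4215754.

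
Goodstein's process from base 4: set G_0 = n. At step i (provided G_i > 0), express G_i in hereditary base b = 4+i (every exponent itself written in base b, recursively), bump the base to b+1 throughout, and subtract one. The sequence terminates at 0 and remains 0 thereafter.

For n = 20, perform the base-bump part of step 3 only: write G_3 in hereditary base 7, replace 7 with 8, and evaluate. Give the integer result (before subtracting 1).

base 4: 20 = 4^2 + 4; at 5: 5^2 + 5 = 30; next = 29
base 5: 29 = 5^2 + 4; at 6: 6^2 + 4 = 40; next = 39
base 6: 39 = 6^2 + 3; at 7: 7^2 + 3 = 52; next = 51
base 7: 51 = 7^2 + 2; at 8: 8^2 + 2 = 66; next = 65

66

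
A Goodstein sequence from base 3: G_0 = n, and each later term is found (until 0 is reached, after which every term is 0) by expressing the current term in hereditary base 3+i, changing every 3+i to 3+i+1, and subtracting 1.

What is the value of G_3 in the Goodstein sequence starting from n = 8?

G_0 = 8. HB_3(8) = 2·3 + 2. Bump = 10. G_1 = 9.
G_1 = 9. HB_4(9) = 2·4 + 1. Bump = 11. G_2 = 10.
G_2 = 10. HB_5(10) = 2·5. Bump = 12. G_3 = 11.
G_3 = 11. HB_6(11) = 6 + 5. Bump = 12. G_4 = 11.

11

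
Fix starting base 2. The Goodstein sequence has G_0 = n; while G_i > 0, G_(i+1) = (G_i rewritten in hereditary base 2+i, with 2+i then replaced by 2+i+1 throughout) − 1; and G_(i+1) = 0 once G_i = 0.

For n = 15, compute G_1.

G_0 = 15. HB_2(15) = 2^(2 + 1) + 2^2 + 2 + 1. Bump = 112. G_1 = 111.
G_1 = 111. HB_3(111) = 3^(3 + 1) + 3^3 + 3. Bump = 1284. G_2 = 1283.

111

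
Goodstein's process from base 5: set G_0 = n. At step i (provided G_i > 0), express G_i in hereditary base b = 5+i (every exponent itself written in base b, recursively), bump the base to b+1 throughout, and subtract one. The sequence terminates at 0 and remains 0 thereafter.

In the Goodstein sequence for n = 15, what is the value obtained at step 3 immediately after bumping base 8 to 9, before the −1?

G_0=15  [base 5] 3·5  →[5↦6]→  3·6 = 18  −1 ⇒ G_1=17
G_1=17  [base 6] 2·6 + 5  →[6↦7]→  2·7 + 5 = 19  −1 ⇒ G_2=18
G_2=18  [base 7] 2·7 + 4  →[7↦8]→  2·8 + 4 = 20  −1 ⇒ G_3=19
G_3=19  [base 8] 2·8 + 3  →[8↦9]→  2·9 + 3 = 21  −1 ⇒ G_4=20

21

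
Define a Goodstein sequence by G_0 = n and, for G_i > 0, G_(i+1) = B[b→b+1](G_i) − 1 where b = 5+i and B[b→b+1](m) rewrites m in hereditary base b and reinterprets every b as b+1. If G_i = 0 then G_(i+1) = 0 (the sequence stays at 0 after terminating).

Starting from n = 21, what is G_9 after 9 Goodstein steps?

G_0=21  [base 5] 4·5 + 1  →[5↦6]→  4·6 + 1 = 25  −1 ⇒ G_1=24
G_1=24  [base 6] 4·6  →[6↦7]→  4·7 = 28  −1 ⇒ G_2=27
G_2=27  [base 7] 3·7 + 6  →[7↦8]→  3·8 + 6 = 30  −1 ⇒ G_3=29
G_3=29  [base 8] 3·8 + 5  →[8↦9]→  3·9 + 5 = 32  −1 ⇒ G_4=31
G_4=31  [base 9] 3·9 + 4  →[9↦10]→  3·10 + 4 = 34  −1 ⇒ G_5=33
G_5=33  [base 10] 3·10 + 3  →[10↦11]→  3·11 + 3 = 36  −1 ⇒ G_6=35
G_6=35  [base 11] 3·11 + 2  →[11↦12]→  3·12 + 2 = 38  −1 ⇒ G_7=37
G_7=37  [base 12] 3·12 + 1  →[12↦13]→  3·13 + 1 = 40  −1 ⇒ G_8=39
G_8=39  [base 13] 3·13  →[13↦14]→  3·14 = 42  −1 ⇒ G_9=41

41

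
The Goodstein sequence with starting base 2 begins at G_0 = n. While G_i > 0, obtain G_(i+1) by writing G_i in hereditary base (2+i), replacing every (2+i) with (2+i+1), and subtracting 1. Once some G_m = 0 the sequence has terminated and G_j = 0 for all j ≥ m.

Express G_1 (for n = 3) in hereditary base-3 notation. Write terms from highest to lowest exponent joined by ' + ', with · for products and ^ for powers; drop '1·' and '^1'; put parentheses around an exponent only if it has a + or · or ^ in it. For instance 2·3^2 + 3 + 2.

3

i=0: 3 = 2 + 1 (b=2); 2→3: 3 + 1 = 4; 4−1 = 3
i=1: 3 = 3 (b=3); 3→4: 4 = 4; 4−1 = 3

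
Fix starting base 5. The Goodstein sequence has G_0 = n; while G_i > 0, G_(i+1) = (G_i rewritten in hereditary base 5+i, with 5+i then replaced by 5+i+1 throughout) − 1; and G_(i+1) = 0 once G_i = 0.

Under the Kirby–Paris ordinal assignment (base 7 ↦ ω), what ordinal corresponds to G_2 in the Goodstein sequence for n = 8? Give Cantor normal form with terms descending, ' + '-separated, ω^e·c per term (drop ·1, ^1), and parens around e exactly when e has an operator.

8 —HB5→ 5 + 3 —bump→ 6 + 3 = 9 —(−1)→ 8
8 —HB6→ 6 + 2 —bump→ 7 + 2 = 9 —(−1)→ 8
8 —HB7→ 7 + 1 —bump→ 8 + 1 = 9 —(−1)→ 8

ω + 1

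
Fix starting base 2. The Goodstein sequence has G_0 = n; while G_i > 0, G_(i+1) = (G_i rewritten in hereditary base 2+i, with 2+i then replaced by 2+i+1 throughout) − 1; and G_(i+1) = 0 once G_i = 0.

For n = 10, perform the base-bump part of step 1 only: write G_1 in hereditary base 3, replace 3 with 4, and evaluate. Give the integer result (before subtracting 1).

1026

G_0 = 10. HB_2(10) = 2^(2 + 1) + 2. Bump = 84. G_1 = 83.
G_1 = 83. HB_3(83) = 3^(3 + 1) + 2. Bump = 1026. G_2 = 1025.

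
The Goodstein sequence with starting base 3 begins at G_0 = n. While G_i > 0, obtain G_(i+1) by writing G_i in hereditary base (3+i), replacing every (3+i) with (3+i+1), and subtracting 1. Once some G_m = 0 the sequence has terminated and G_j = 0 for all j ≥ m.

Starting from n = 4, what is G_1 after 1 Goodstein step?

i=0: 4 = 3 + 1 (b=3); 3→4: 4 + 1 = 5; 5−1 = 4
i=1: 4 = 4 (b=4); 4→5: 5 = 5; 5−1 = 4

4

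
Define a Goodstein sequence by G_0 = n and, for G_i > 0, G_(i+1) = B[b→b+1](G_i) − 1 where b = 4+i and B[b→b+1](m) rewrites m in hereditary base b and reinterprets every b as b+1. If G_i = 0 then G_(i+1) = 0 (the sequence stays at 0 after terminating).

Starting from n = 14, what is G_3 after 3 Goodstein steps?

20

step 0: 14 = 3·4 + 2; sub 5 for 4: 3·5 + 2; = 17; G_1 = 17−1 = 16
step 1: 16 = 3·5 + 1; sub 6 for 5: 3·6 + 1; = 19; G_2 = 19−1 = 18
step 2: 18 = 3·6; sub 7 for 6: 3·7; = 21; G_3 = 21−1 = 20
step 3: 20 = 2·7 + 6; sub 8 for 7: 2·8 + 6; = 22; G_4 = 22−1 = 21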